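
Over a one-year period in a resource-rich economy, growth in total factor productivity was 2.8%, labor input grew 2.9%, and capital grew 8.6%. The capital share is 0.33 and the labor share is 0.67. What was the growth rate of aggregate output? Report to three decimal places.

Aggregate output grew 7.581%.

Labor's share = 1 − 0.33 = 0.67.
Capital: 0.33 × 8.6 = 2.838 pp.
Labor input: 0.67 × 2.9 = 1.943 pp.
Output growth = 2.8 + 4.781 = 7.581%.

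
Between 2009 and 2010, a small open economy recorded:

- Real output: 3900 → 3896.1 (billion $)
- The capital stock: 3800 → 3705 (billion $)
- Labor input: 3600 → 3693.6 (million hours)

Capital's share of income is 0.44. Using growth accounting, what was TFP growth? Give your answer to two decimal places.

-0.46%

Real output growth = (3896.1 − 3900) / 3900 = -0.1%.
The capital stock growth = (3705 − 3800) / 3800 = -2.5%.
Labor input growth = (3693.6 − 3600) / 3600 = 2.6%.
Labor's share = 1 − 0.44 = 0.56.
The capital stock: 0.44 × (-2.5) = -1.1 pp.
Labor input: 0.56 × 2.6 = 1.456 pp.
TFP growth = -0.1 − 0.356 = -0.456%.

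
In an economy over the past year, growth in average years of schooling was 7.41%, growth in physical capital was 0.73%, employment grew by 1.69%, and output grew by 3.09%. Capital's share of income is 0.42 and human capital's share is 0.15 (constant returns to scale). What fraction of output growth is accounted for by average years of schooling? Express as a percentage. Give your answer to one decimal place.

Average years of schooling contributed 0.15 × 7.41 = 1.1115 pp.
Share of growth = 1.1115 / 3.09 × 100 = 35.971%.

36.0%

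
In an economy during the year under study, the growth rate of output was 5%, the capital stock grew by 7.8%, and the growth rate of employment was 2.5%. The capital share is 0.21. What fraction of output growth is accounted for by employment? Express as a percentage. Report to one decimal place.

39.5%

Labor's share = 1 − 0.21 = 0.79.
Employment contributed 0.79 × 2.5 = 1.975 pp.
Share of growth = 1.975 / 5 × 100 = 39.5%.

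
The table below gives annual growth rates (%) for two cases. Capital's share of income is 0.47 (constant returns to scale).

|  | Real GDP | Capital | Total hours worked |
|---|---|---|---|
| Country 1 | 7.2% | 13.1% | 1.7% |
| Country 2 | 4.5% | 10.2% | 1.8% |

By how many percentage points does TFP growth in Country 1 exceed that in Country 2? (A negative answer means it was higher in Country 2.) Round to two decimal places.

Labor's share = 1 − 0.47 = 0.53.
Country 1: TFP = 7.2 − 6.157 − 0.901 = 0.142%.
Country 2: TFP = 4.5 − 4.794 − 0.954 = -1.248%.
Difference = 0.142 − (-1.248) = 1.39 pp.

1.39 percentage points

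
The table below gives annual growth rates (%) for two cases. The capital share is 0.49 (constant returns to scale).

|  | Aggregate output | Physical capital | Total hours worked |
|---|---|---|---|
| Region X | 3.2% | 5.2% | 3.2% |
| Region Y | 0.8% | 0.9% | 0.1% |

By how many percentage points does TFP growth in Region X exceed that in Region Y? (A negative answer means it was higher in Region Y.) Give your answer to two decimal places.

Labor's share = 1 − 0.49 = 0.51.
Region X: TFP = 3.2 − 2.548 − 1.632 = -0.98%.
Region Y: TFP = 0.8 − 0.441 − 0.051 = 0.308%.
Difference = -0.98 − (0.308) = -1.288 pp.

-1.29 percentage points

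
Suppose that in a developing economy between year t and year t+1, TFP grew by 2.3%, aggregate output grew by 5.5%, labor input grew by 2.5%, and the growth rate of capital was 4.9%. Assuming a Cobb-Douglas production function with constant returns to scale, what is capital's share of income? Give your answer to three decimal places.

Capital's share of income is 0.292.

gY = gA + α·gK + (1−α)·gL, so gY − gA − gL = α(gK − gL).
5.5 − 2.3 − 2.5 = α × (4.9 − 2.5).
0.7 = 2.4 α, so α = 0.29167.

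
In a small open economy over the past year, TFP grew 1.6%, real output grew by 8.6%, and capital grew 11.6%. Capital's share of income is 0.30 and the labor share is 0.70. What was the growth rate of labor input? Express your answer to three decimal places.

5.029%

Labor's share = 1 − 0.3 = 0.7.
gY = gA + 0.3×11.6 + 0.7×g.
0.7×g = 8.6 − 1.6 − 3.48 = 3.52.
g = 3.52 / 0.7 = 5.02857%.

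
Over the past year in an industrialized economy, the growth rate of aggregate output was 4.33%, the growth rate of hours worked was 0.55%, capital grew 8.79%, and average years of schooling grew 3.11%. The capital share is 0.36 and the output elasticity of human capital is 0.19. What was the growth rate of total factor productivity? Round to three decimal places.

0.327%

Labor's share = 1 − 0.36 − 0.19 = 0.45.
Capital: 0.36 × 8.79 = 3.1644 pp.
Average years of schooling: 0.19 × 3.11 = 0.5909 pp.
Hours worked: 0.45 × 0.55 = 0.2475 pp.
TFP growth = 4.33 − 4.0028 = 0.3272%.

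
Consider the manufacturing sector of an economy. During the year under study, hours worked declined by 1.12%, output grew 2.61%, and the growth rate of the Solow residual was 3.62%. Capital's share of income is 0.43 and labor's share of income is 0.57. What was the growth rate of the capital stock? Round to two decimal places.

Labor's share = 1 − 0.43 = 0.57.
gY = gA + 0.57×(-1.12) + 0.43×g.
0.43×g = 2.61 − 3.62 + 0.6384 = -0.3716.
g = -0.3716 / 0.43 = -0.8642%.

-0.86%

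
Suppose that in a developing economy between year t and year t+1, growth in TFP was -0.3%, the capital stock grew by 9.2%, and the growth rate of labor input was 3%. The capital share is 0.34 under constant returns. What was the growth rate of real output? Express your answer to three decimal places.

Labor's share = 1 − 0.34 = 0.66.
The capital stock: 0.34 × 9.2 = 3.128 pp.
Labor input: 0.66 × 3 = 1.98 pp.
Output growth = -0.3 + 5.108 = 4.808%.

4.808%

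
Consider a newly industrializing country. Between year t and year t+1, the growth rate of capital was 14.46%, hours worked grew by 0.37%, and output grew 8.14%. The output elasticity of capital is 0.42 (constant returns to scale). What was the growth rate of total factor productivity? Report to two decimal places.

Total factor productivity growth was 1.85%.

Labor's share = 1 − 0.42 = 0.58.
Capital: 0.42 × 14.46 = 6.0732 pp.
Hours worked: 0.58 × 0.37 = 0.2146 pp.
TFP growth = 8.14 − 6.2878 = 1.8522%.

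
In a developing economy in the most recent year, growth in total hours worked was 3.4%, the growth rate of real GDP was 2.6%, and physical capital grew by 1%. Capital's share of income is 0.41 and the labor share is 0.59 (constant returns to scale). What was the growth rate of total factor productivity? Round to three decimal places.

Total factor productivity grew 0.184%.

Labor's share = 1 − 0.41 = 0.59.
Physical capital: 0.41 × 1 = 0.41 pp.
Total hours worked: 0.59 × 3.4 = 2.006 pp.
TFP growth = 2.6 − 2.416 = 0.184%.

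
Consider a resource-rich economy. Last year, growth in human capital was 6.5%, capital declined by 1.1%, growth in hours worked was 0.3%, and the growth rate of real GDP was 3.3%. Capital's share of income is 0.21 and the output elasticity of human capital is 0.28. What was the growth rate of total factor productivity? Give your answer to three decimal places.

1.558%

Labor's share = 1 − 0.21 − 0.28 = 0.51.
Capital: 0.21 × (-1.1) = -0.231 pp.
Human capital: 0.28 × 6.5 = 1.82 pp.
Hours worked: 0.51 × 0.3 = 0.153 pp.
TFP growth = 3.3 − 1.742 = 1.558%.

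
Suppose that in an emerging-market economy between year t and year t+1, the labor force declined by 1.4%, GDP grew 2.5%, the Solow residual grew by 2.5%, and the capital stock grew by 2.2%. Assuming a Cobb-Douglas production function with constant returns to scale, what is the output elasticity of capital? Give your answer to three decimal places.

gY = gA + α·gK + (1−α)·gL, so gY − gA − gL = α(gK − gL).
2.5 − 2.5 + 1.4 = α × (2.2 − (-1.4)).
1.4 = 3.6 α, so α = 0.38889.

0.389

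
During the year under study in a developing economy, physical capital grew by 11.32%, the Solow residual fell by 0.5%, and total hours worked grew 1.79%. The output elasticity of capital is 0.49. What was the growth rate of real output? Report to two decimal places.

Real output growth was 5.96%.

Labor's share = 1 − 0.49 = 0.51.
Physical capital: 0.49 × 11.32 = 5.5468 pp.
Total hours worked: 0.51 × 1.79 = 0.9129 pp.
Output growth = -0.5 + 6.4597 = 5.9597%.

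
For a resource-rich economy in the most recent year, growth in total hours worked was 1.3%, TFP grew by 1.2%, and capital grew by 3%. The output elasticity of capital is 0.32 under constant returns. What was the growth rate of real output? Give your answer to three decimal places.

Labor's share = 1 − 0.32 = 0.68.
Capital: 0.32 × 3 = 0.96 pp.
Total hours worked: 0.68 × 1.3 = 0.884 pp.
Output growth = 1.2 + 1.844 = 3.044%.

Real output grew 3.044%.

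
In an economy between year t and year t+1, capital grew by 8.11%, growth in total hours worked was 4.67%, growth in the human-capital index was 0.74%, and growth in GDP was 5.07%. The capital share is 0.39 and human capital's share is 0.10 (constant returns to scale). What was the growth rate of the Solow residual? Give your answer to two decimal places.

Labor's share = 1 − 0.39 − 0.1 = 0.51.
Capital: 0.39 × 8.11 = 3.1629 pp.
The human-capital index: 0.1 × 0.74 = 0.074 pp.
Total hours worked: 0.51 × 4.67 = 2.3817 pp.
TFP growth = 5.07 − 5.6186 = -0.5486%.

-0.55%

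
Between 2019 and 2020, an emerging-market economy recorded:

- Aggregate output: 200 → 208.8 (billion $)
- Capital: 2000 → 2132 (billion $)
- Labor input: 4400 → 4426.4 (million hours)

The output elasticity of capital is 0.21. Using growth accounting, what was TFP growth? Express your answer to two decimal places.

Aggregate output growth = (208.8 − 200) / 200 = 4.4%.
Capital growth = (2132 − 2000) / 2000 = 6.6%.
Labor input growth = (4426.4 − 4400) / 4400 = 0.6%.
Labor's share = 1 − 0.21 = 0.79.
Capital: 0.21 × 6.6 = 1.386 pp.
Labor input: 0.79 × 0.6 = 0.474 pp.
TFP growth = 4.4 − 1.86 = 2.54%.

2.54%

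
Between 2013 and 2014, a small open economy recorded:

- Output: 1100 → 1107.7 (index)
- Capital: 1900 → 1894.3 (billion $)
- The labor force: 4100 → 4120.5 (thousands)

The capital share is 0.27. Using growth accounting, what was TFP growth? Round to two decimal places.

0.42%

Output growth = (1107.7 − 1100) / 1100 = 0.7%.
Capital growth = (1894.3 − 1900) / 1900 = -0.3%.
The labor force growth = (4120.5 − 4100) / 4100 = 0.5%.
Labor's share = 1 − 0.27 = 0.73.
Capital: 0.27 × (-0.3) = -0.081 pp.
The labor force: 0.73 × 0.5 = 0.365 pp.
TFP growth = 0.7 − 0.284 = 0.416%.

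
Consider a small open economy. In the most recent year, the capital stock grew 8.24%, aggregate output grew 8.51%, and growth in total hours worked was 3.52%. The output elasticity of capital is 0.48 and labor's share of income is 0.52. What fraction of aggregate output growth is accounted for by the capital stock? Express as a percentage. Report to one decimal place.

The capital stock contributed 0.48 × 8.24 = 3.9552 pp.
Share of growth = 3.9552 / 8.51 × 100 = 46.477%.

46.5%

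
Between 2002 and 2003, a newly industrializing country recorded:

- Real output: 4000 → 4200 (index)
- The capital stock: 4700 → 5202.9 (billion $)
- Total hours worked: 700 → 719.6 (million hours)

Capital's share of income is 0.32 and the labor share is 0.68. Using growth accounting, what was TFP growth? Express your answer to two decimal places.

-0.33%

Real output growth = (4200 − 4000) / 4000 = 5%.
The capital stock growth = (5202.9 − 4700) / 4700 = 10.7%.
Total hours worked growth = (719.6 − 700) / 700 = 2.8%.
Labor's share = 1 − 0.32 = 0.68.
The capital stock: 0.32 × 10.7 = 3.424 pp.
Total hours worked: 0.68 × 2.8 = 1.904 pp.
TFP growth = 5 − 5.328 = -0.328%.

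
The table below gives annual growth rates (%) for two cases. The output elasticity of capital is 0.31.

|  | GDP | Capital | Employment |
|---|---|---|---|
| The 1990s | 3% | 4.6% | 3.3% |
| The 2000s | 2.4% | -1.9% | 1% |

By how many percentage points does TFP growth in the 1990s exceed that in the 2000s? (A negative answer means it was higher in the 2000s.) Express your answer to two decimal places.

Labor's share = 1 − 0.31 = 0.69.
The 1990s: TFP = 3 − 1.426 − 2.277 = -0.703%.
The 2000s: TFP = 2.4 + 0.589 − 0.69 = 2.299%.
Difference = -0.703 − (2.299) = -3.002 pp.

-3.00 percentage points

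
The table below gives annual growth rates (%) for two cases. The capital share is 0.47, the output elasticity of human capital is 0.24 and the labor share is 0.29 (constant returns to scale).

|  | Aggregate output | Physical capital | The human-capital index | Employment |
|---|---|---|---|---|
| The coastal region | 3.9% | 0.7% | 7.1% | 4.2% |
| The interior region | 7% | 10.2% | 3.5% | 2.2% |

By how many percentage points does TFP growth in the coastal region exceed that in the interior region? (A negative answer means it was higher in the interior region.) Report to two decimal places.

-0.08 percentage points

Labor's share = 1 − 0.47 − 0.24 = 0.29.
The coastal region: TFP = 3.9 − 0.329 − 1.704 − 1.218 = 0.649%.
The interior region: TFP = 7 − 4.794 − 0.84 − 0.638 = 0.728%.
Difference = 0.649 − (0.728) = -0.079 pp.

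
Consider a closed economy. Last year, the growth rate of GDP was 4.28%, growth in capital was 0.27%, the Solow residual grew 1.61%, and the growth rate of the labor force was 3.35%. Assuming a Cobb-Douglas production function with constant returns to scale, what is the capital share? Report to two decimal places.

The capital share is 0.22.

gY = gA + α·gK + (1−α)·gL, so gY − gA − gL = α(gK − gL).
4.28 − 1.61 − 3.35 = α × (0.27 − 3.35).
-0.68 = -3.08 α, so α = 0.2208.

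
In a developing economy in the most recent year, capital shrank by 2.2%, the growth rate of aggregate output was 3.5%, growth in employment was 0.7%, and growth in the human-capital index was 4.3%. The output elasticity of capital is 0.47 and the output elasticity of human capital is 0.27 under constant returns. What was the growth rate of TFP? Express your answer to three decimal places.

TFP grew 3.191%.

Labor's share = 1 − 0.47 − 0.27 = 0.26.
Capital: 0.47 × (-2.2) = -1.034 pp.
The human-capital index: 0.27 × 4.3 = 1.161 pp.
Employment: 0.26 × 0.7 = 0.182 pp.
TFP growth = 3.5 − 0.309 = 3.191%.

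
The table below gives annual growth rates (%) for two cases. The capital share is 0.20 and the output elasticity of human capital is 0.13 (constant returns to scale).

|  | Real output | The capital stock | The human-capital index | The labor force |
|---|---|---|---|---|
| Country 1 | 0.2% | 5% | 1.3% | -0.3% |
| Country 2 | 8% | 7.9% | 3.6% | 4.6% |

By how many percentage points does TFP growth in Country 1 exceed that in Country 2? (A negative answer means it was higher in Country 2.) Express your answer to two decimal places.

Labor's share = 1 − 0.2 − 0.13 = 0.67.
Country 1: TFP = 0.2 − 1 − 0.169 + 0.201 = -0.768%.
Country 2: TFP = 8 − 1.58 − 0.468 − 3.082 = 2.87%.
Difference = -0.768 − (2.87) = -3.638 pp.

-3.64 percentage points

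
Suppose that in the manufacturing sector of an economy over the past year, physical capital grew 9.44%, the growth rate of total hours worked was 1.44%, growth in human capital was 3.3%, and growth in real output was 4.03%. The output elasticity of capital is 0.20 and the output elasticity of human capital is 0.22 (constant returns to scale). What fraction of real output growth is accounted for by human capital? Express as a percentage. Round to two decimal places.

Human capital contributed 0.22 × 3.3 = 0.726 pp.
Share of growth = 0.726 / 4.03 × 100 = 18.0149%.

18.01%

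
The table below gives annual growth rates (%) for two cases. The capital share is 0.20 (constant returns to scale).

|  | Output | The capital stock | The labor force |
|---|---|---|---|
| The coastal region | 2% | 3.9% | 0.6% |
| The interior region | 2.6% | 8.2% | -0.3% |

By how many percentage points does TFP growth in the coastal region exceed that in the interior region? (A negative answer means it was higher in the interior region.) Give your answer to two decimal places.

Labor's share = 1 − 0.2 = 0.8.
The coastal region: TFP = 2 − 0.78 − 0.48 = 0.74%.
The interior region: TFP = 2.6 − 1.64 + 0.24 = 1.2%.
Difference = 0.74 − (1.2) = -0.46 pp.

-0.46 percentage points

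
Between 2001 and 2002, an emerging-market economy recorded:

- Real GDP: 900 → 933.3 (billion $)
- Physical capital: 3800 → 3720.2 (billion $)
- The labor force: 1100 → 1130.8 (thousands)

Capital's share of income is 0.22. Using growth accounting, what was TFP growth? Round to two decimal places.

1.98%

Real GDP growth = (933.3 − 900) / 900 = 3.7%.
Physical capital growth = (3720.2 − 3800) / 3800 = -2.1%.
The labor force growth = (1130.8 − 1100) / 1100 = 2.8%.
Labor's share = 1 − 0.22 = 0.78.
Physical capital: 0.22 × (-2.1) = -0.462 pp.
The labor force: 0.78 × 2.8 = 2.184 pp.
TFP growth = 3.7 − 1.722 = 1.978%.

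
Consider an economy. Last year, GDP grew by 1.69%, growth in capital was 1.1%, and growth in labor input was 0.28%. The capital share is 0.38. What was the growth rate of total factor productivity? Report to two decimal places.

Labor's share = 1 − 0.38 = 0.62.
Capital: 0.38 × 1.1 = 0.418 pp.
Labor input: 0.62 × 0.28 = 0.1736 pp.
TFP growth = 1.69 − 0.5916 = 1.0984%.

1.10%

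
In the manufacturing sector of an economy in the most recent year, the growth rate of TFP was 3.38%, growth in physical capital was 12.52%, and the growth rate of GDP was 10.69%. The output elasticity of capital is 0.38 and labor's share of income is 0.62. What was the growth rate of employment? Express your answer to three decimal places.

Employment grew 4.117%.

Labor's share = 1 − 0.38 = 0.62.
gY = gA + 0.38×12.52 + 0.62×g.
0.62×g = 10.69 − 3.38 − 4.7576 = 2.5524.
g = 2.5524 / 0.62 = 4.11677%.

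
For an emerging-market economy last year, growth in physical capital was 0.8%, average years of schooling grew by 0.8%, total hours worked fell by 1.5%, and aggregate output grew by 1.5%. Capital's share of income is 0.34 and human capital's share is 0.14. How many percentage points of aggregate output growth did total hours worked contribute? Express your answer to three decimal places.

Labor's share = 1 − 0.34 − 0.14 = 0.52.
Contribution = share × growth = 0.52 × (-1.5) = -0.78 pp.

-0.780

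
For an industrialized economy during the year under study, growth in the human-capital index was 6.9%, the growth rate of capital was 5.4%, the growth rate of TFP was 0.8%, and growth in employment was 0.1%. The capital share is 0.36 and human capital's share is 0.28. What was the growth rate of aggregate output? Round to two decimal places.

4.71%

Labor's share = 1 − 0.36 − 0.28 = 0.36.
Capital: 0.36 × 5.4 = 1.944 pp.
The human-capital index: 0.28 × 6.9 = 1.932 pp.
Employment: 0.36 × 0.1 = 0.036 pp.
Output growth = 0.8 + 3.912 = 4.712%.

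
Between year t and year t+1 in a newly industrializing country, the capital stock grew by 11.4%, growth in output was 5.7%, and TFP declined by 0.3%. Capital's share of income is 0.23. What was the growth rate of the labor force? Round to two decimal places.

4.39%

Labor's share = 1 − 0.23 = 0.77.
gY = gA + 0.23×11.4 + 0.77×g.
0.77×g = 5.7 + 0.3 − 2.622 = 3.378.
g = 3.378 / 0.77 = 4.387%.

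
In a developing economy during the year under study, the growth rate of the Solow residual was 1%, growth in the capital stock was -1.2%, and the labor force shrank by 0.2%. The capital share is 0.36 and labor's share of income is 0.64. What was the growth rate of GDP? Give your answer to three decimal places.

Labor's share = 1 − 0.36 = 0.64.
The capital stock: 0.36 × (-1.2) = -0.432 pp.
The labor force: 0.64 × (-0.2) = -0.128 pp.
Output growth = 1 + (-0.56) = 0.44%.

0.440%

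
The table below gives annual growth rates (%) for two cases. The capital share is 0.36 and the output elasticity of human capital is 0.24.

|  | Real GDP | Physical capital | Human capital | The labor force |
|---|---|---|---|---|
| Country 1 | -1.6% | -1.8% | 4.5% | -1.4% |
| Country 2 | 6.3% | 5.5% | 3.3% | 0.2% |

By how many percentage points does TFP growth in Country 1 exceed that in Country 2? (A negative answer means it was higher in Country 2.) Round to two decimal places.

Labor's share = 1 − 0.36 − 0.24 = 0.4.
Country 1: TFP = -1.6 + 0.648 − 1.08 + 0.56 = -1.472%.
Country 2: TFP = 6.3 − 1.98 − 0.792 − 0.08 = 3.448%.
Difference = -1.472 − (3.448) = -4.92 pp.

-4.92 percentage points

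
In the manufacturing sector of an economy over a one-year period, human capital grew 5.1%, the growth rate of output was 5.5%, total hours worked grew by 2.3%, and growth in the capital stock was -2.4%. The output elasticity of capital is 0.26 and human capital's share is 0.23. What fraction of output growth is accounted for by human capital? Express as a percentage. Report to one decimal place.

21.3%

Human capital contributed 0.23 × 5.1 = 1.173 pp.
Share of growth = 1.173 / 5.5 × 100 = 21.327%.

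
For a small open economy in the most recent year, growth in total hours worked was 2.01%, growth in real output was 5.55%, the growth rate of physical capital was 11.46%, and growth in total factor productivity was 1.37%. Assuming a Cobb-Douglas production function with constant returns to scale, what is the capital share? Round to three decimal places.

The capital share is 0.230.

gY = gA + α·gK + (1−α)·gL, so gY − gA − gL = α(gK − gL).
5.55 − 1.37 − 2.01 = α × (11.46 − 2.01).
2.17 = 9.45 α, so α = 0.22963.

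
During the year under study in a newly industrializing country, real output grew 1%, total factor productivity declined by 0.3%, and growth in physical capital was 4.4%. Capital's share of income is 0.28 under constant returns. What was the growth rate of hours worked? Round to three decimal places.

0.094%

Labor's share = 1 − 0.28 = 0.72.
gY = gA + 0.28×4.4 + 0.72×g.
0.72×g = 1 + 0.3 − 1.232 = 0.068.
g = 0.068 / 0.72 = 0.09444%.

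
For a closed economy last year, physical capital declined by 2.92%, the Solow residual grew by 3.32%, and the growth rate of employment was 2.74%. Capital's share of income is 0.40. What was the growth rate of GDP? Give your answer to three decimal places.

GDP grew 3.796%.

Labor's share = 1 − 0.4 = 0.6.
Physical capital: 0.4 × (-2.92) = -1.168 pp.
Employment: 0.6 × 2.74 = 1.644 pp.
Output growth = 3.32 + 0.476 = 3.796%.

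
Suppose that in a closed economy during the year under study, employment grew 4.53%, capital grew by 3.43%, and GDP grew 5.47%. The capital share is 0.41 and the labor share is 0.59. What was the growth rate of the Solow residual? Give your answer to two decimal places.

1.39%

Labor's share = 1 − 0.41 = 0.59.
Capital: 0.41 × 3.43 = 1.4063 pp.
Employment: 0.59 × 4.53 = 2.6727 pp.
TFP growth = 5.47 − 4.079 = 1.391%.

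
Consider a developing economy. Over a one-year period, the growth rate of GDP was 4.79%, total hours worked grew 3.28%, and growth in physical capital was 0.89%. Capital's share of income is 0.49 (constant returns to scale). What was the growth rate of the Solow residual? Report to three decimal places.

2.681%

Labor's share = 1 − 0.49 = 0.51.
Physical capital: 0.49 × 0.89 = 0.4361 pp.
Total hours worked: 0.51 × 3.28 = 1.6728 pp.
TFP growth = 4.79 − 2.1089 = 2.6811%.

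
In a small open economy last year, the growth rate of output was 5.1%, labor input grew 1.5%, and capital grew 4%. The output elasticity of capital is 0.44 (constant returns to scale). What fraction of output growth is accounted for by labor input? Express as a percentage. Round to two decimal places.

Labor's share = 1 − 0.44 = 0.56.
Labor input contributed 0.56 × 1.5 = 0.84 pp.
Share of growth = 0.84 / 5.1 × 100 = 16.4706%.

16.47%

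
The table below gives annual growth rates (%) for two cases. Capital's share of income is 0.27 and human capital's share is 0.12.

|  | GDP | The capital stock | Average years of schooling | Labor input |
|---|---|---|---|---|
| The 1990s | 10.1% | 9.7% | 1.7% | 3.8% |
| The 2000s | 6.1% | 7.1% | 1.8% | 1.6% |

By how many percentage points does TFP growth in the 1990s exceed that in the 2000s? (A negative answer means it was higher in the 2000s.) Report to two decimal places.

Labor's share = 1 − 0.27 − 0.12 = 0.61.
The 1990s: TFP = 10.1 − 2.619 − 0.204 − 2.318 = 4.959%.
The 2000s: TFP = 6.1 − 1.917 − 0.216 − 0.976 = 2.991%.
Difference = 4.959 − (2.991) = 1.968 pp.

1.97 percentage points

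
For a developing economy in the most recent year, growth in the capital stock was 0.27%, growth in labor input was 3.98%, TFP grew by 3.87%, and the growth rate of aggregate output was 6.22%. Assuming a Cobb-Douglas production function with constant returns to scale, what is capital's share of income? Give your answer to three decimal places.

gY = gA + α·gK + (1−α)·gL, so gY − gA − gL = α(gK − gL).
6.22 − 3.87 − 3.98 = α × (0.27 − 3.98).
-1.63 = -3.71 α, so α = 0.43935.

0.439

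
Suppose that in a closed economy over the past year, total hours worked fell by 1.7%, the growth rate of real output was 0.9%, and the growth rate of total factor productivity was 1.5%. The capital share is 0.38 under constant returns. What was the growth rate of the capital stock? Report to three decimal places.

Labor's share = 1 − 0.38 = 0.62.
gY = gA + 0.62×(-1.7) + 0.38×g.
0.38×g = 0.9 − 1.5 + 1.054 = 0.454.
g = 0.454 / 0.38 = 1.19474%.

1.195%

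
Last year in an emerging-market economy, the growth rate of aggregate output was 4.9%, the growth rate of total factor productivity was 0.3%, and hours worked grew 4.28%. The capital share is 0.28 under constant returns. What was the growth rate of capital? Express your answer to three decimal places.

Labor's share = 1 − 0.28 = 0.72.
gY = gA + 0.72×4.28 + 0.28×g.
0.28×g = 4.9 − 0.3 − 3.0816 = 1.5184.
g = 1.5184 / 0.28 = 5.42286%.

5.423%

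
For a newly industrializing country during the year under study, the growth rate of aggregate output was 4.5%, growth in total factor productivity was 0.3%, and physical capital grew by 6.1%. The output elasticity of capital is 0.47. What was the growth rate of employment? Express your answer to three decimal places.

Employment grew 2.515%.

Labor's share = 1 − 0.47 = 0.53.
gY = gA + 0.47×6.1 + 0.53×g.
0.53×g = 4.5 − 0.3 − 2.867 = 1.333.
g = 1.333 / 0.53 = 2.51509%.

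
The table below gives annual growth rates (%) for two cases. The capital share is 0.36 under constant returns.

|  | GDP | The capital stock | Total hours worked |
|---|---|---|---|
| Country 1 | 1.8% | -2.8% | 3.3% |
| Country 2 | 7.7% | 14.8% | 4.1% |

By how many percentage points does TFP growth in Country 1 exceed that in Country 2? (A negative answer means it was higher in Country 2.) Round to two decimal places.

0.95 percentage points

Labor's share = 1 − 0.36 = 0.64.
Country 1: TFP = 1.8 + 1.008 − 2.112 = 0.696%.
Country 2: TFP = 7.7 − 5.328 − 2.624 = -0.252%.
Difference = 0.696 − (-0.252) = 0.948 pp.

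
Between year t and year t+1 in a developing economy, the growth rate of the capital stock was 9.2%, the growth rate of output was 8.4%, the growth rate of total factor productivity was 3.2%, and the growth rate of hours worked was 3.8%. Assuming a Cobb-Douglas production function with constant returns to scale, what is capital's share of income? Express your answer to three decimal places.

Capital's share of income is 0.259.

gY = gA + α·gK + (1−α)·gL, so gY − gA − gL = α(gK − gL).
8.4 − 3.2 − 3.8 = α × (9.2 − 3.8).
1.4 = 5.4 α, so α = 0.25926.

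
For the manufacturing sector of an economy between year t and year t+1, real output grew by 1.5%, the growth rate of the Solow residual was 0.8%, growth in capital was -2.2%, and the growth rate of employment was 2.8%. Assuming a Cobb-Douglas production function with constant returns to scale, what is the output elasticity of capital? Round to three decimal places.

0.420

gY = gA + α·gK + (1−α)·gL, so gY − gA − gL = α(gK − gL).
1.5 − 0.8 − 2.8 = α × (-2.2 − 2.8).
-2.1 = -5 α, so α = 0.42.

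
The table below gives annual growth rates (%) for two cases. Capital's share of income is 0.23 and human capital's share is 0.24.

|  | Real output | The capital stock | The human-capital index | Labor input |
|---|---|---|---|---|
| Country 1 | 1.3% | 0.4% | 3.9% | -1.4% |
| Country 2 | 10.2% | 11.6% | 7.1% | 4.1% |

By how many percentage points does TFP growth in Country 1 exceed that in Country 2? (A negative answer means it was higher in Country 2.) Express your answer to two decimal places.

-2.64 percentage points

Labor's share = 1 − 0.23 − 0.24 = 0.53.
Country 1: TFP = 1.3 − 0.092 − 0.936 + 0.742 = 1.014%.
Country 2: TFP = 10.2 − 2.668 − 1.704 − 2.173 = 3.655%.
Difference = 1.014 − (3.655) = -2.641 pp.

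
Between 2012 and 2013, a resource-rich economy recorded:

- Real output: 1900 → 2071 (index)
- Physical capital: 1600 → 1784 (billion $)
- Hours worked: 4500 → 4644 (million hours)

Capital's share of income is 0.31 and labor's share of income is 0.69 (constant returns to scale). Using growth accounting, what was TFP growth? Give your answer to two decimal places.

3.23%

Real output growth = (2071 − 1900) / 1900 = 9%.
Physical capital growth = (1784 − 1600) / 1600 = 11.5%.
Hours worked growth = (4644 − 4500) / 4500 = 3.2%.
Labor's share = 1 − 0.31 = 0.69.
Physical capital: 0.31 × 11.5 = 3.565 pp.
Hours worked: 0.69 × 3.2 = 2.208 pp.
TFP growth = 9 − 5.773 = 3.227%.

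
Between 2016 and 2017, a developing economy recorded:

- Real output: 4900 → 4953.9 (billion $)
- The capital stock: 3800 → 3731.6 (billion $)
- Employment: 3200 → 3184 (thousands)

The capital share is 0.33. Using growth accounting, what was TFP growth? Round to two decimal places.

2.03%

Real output growth = (4953.9 − 4900) / 4900 = 1.1%.
The capital stock growth = (3731.6 − 3800) / 3800 = -1.8%.
Employment growth = (3184 − 3200) / 3200 = -0.5%.
Labor's share = 1 − 0.33 = 0.67.
The capital stock: 0.33 × (-1.8) = -0.594 pp.
Employment: 0.67 × (-0.5) = -0.335 pp.
TFP growth = 1.1 + 0.929 = 2.029%.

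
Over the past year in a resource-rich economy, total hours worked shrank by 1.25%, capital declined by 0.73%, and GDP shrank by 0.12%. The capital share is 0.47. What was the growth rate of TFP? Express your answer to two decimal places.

TFP growth was 0.89%.

Labor's share = 1 − 0.47 = 0.53.
Capital: 0.47 × (-0.73) = -0.3431 pp.
Total hours worked: 0.53 × (-1.25) = -0.6625 pp.
TFP growth = -0.12 + 1.0056 = 0.8856%.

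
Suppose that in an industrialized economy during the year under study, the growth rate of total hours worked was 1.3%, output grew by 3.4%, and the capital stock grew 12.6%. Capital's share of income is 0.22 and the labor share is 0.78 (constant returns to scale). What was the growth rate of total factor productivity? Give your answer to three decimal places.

Labor's share = 1 − 0.22 = 0.78.
The capital stock: 0.22 × 12.6 = 2.772 pp.
Total hours worked: 0.78 × 1.3 = 1.014 pp.
TFP growth = 3.4 − 3.786 = -0.386%.

-0.386%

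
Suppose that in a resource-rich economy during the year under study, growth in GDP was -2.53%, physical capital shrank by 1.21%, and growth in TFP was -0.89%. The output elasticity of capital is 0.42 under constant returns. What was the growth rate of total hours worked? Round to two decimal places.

-1.95%

Labor's share = 1 − 0.42 = 0.58.
gY = gA + 0.42×(-1.21) + 0.58×g.
0.58×g = -2.53 + 0.89 + 0.5082 = -1.1318.
g = -1.1318 / 0.58 = -1.9514%.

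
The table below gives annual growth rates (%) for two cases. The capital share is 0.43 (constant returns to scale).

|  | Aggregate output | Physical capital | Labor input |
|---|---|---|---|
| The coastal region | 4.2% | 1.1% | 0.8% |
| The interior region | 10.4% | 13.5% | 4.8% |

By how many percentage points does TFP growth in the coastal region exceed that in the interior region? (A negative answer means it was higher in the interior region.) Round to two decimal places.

Labor's share = 1 − 0.43 = 0.57.
The coastal region: TFP = 4.2 − 0.473 − 0.456 = 3.271%.
The interior region: TFP = 10.4 − 5.805 − 2.736 = 1.859%.
Difference = 3.271 − (1.859) = 1.412 pp.

1.41 percentage points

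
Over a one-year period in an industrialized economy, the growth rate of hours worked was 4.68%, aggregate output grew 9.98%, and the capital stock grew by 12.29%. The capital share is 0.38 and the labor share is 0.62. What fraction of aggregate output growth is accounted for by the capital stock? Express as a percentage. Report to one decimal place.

The capital stock contributed 0.38 × 12.29 = 4.6702 pp.
Share of growth = 4.6702 / 9.98 × 100 = 46.796%.

The capital stock accounted for 46.8% of growth.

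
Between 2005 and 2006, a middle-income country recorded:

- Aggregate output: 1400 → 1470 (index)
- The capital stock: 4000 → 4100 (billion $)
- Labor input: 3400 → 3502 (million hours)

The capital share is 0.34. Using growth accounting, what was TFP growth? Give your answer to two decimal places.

2.17%

Aggregate output growth = (1470 − 1400) / 1400 = 5%.
The capital stock growth = (4100 − 4000) / 4000 = 2.5%.
Labor input growth = (3502 − 3400) / 3400 = 3%.
Labor's share = 1 − 0.34 = 0.66.
The capital stock: 0.34 × 2.5 = 0.85 pp.
Labor input: 0.66 × 3 = 1.98 pp.
TFP growth = 5 − 2.83 = 2.17%.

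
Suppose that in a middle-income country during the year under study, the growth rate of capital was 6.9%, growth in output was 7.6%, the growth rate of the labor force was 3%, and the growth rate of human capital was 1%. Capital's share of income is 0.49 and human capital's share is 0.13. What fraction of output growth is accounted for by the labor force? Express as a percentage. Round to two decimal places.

Labor's share = 1 − 0.49 − 0.13 = 0.38.
The labor force contributed 0.38 × 3 = 1.14 pp.
Share of growth = 1.14 / 7.6 × 100 = 15%.

The labor force accounted for 15.00% of growth.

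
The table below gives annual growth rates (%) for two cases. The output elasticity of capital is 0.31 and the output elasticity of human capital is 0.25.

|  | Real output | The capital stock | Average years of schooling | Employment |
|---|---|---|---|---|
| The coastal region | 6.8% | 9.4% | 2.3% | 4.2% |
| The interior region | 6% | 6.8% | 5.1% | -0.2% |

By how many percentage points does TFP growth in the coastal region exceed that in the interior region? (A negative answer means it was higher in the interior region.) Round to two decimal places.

Labor's share = 1 − 0.31 − 0.25 = 0.44.
The coastal region: TFP = 6.8 − 2.914 − 0.575 − 1.848 = 1.463%.
The interior region: TFP = 6 − 2.108 − 1.275 + 0.088 = 2.705%.
Difference = 1.463 − (2.705) = -1.242 pp.

-1.24 percentage points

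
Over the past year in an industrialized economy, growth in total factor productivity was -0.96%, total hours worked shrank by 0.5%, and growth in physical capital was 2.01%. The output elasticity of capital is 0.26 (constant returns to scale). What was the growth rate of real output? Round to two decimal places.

Labor's share = 1 − 0.26 = 0.74.
Physical capital: 0.26 × 2.01 = 0.5226 pp.
Total hours worked: 0.74 × (-0.5) = -0.37 pp.
Output growth = -0.96 + 0.1526 = -0.8074%.

-0.81%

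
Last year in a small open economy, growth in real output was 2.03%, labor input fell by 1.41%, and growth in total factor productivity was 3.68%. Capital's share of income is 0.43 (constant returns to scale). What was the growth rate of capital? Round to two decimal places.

-1.97%

Labor's share = 1 − 0.43 = 0.57.
gY = gA + 0.57×(-1.41) + 0.43×g.
0.43×g = 2.03 − 3.68 + 0.8037 = -0.8463.
g = -0.8463 / 0.43 = -1.9681%.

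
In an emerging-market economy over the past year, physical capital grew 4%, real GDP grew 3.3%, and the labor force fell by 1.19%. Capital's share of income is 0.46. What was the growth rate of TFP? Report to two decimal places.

Labor's share = 1 − 0.46 = 0.54.
Physical capital: 0.46 × 4 = 1.84 pp.
The labor force: 0.54 × (-1.19) = -0.6426 pp.
TFP growth = 3.3 − 1.1974 = 2.1026%.

TFP growth was 2.10%.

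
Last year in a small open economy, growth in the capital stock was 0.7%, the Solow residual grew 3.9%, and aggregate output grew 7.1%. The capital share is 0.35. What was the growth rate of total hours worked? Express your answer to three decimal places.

Labor's share = 1 − 0.35 = 0.65.
gY = gA + 0.35×0.7 + 0.65×g.
0.65×g = 7.1 − 3.9 − 0.245 = 2.955.
g = 2.955 / 0.65 = 4.54615%.

4.546%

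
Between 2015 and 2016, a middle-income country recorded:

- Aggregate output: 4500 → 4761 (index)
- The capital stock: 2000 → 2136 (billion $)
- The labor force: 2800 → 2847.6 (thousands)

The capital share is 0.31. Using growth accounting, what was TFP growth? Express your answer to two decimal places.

Aggregate output growth = (4761 − 4500) / 4500 = 5.8%.
The capital stock growth = (2136 − 2000) / 2000 = 6.8%.
The labor force growth = (2847.6 − 2800) / 2800 = 1.7%.
Labor's share = 1 − 0.31 = 0.69.
The capital stock: 0.31 × 6.8 = 2.108 pp.
The labor force: 0.69 × 1.7 = 1.173 pp.
TFP growth = 5.8 − 3.281 = 2.519%.

2.52%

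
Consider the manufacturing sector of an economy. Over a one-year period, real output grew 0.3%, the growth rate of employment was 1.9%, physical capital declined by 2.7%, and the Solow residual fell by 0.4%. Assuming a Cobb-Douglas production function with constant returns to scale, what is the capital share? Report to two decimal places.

The capital share is 0.26.

gY = gA + α·gK + (1−α)·gL, so gY − gA − gL = α(gK − gL).
0.3 + 0.4 − 1.9 = α × (-2.7 − 1.9).
-1.2 = -4.6 α, so α = 0.2609.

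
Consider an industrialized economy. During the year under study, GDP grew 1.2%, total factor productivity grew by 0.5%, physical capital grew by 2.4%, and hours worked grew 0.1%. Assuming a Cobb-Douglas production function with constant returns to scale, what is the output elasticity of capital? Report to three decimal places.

gY = gA + α·gK + (1−α)·gL, so gY − gA − gL = α(gK − gL).
1.2 − 0.5 − 0.1 = α × (2.4 − 0.1).
0.6 = 2.3 α, so α = 0.26087.

α = 0.261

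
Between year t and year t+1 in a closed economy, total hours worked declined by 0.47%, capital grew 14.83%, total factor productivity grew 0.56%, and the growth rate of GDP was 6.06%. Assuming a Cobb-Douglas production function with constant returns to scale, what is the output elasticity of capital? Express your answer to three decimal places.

α = 0.390

gY = gA + α·gK + (1−α)·gL, so gY − gA − gL = α(gK − gL).
6.06 − 0.56 + 0.47 = α × (14.83 − (-0.47)).
5.97 = 15.3 α, so α = 0.3902.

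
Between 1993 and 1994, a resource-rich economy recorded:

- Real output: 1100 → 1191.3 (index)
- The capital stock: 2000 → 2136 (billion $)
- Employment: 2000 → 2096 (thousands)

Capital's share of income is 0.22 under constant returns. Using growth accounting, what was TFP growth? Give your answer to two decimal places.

Real output growth = (1191.3 − 1100) / 1100 = 8.3%.
The capital stock growth = (2136 − 2000) / 2000 = 6.8%.
Employment growth = (2096 − 2000) / 2000 = 4.8%.
Labor's share = 1 − 0.22 = 0.78.
The capital stock: 0.22 × 6.8 = 1.496 pp.
Employment: 0.78 × 4.8 = 3.744 pp.
TFP growth = 8.3 − 5.24 = 3.06%.

TFP growth was 3.06%.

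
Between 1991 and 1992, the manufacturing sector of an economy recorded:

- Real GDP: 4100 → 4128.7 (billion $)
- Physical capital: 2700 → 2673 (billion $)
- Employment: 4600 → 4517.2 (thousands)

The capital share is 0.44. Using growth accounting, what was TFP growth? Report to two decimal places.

2.15%

Real GDP growth = (4128.7 − 4100) / 4100 = 0.7%.
Physical capital growth = (2673 − 2700) / 2700 = -1%.
Employment growth = (4517.2 − 4600) / 4600 = -1.8%.
Labor's share = 1 − 0.44 = 0.56.
Physical capital: 0.44 × (-1) = -0.44 pp.
Employment: 0.56 × (-1.8) = -1.008 pp.
TFP growth = 0.7 + 1.448 = 2.148%.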